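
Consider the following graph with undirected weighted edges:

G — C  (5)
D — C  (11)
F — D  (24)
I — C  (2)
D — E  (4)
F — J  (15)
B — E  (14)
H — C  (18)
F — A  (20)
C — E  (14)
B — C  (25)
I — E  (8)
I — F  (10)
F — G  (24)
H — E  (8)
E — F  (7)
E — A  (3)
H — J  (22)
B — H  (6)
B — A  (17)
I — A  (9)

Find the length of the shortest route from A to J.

Shortest distances from A:
A: 0
E: 3  (via A)
D: 7  (via E)
I: 9  (via A)
F: 10  (via E)
C: 11  (via I)
H: 11  (via E)
G: 16  (via C)
B: 17  (via A)
J: 25  (via F)
Shortest route: A → E → F → J = 25.

25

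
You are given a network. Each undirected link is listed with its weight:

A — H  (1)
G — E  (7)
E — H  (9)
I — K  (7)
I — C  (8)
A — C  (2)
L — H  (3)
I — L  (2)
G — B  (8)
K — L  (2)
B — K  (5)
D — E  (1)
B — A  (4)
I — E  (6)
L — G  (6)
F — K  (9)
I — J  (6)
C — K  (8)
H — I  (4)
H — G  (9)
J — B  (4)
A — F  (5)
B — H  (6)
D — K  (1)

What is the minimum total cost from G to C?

12

Candidate routes:
G–B–A–C: 8+4+2 = 14
G–H–A–C: 9+1+2 = 12
Cheapest is G–H–A–C at 12.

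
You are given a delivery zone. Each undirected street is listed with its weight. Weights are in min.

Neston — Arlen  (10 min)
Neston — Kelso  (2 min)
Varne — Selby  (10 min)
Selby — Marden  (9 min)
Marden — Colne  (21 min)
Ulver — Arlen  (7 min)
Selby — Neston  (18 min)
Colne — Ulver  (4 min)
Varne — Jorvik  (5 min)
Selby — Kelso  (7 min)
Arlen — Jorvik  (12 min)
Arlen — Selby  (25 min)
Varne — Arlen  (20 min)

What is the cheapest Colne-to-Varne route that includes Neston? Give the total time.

Best Colne to Neston: Colne–Ulver–Arlen–Neston costing 21
Best Neston to Varne: Neston–Kelso–Selby–Varne costing 19
Total via Neston: 21 + 19 = 40 min.

40 min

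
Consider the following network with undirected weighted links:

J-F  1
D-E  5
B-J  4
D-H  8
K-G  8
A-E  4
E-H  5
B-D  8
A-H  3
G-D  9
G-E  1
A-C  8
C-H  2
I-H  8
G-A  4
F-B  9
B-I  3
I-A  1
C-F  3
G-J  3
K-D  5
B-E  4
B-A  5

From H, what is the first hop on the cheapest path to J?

C

Enumerating some paths:
H - E - G - J: 5+1+3 = 9
H - A - I - B - J: 3+1+3+4 = 11
H - A - G - J: 3+4+3 = 10
H - C - F - J: 2+3+1 = 6
The minimum is 6 via H - C - F - J.
So from H the first move is to C.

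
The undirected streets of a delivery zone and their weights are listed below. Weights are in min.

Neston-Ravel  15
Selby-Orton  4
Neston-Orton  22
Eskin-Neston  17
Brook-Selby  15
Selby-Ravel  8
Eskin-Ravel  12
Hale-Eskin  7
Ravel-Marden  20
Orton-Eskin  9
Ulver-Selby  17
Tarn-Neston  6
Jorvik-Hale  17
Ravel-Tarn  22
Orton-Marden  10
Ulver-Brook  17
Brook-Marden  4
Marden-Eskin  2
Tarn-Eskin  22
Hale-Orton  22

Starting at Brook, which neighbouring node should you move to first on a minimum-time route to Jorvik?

Marden

Enumerating some paths:
Brook → Marden → Eskin → Hale → Jorvik: 4+2+7+17 = 30
Brook → Marden → Orton → Eskin → Hale → Jorvik: 4+10+9+7+17 = 47
Cheapest is Brook → Marden → Eskin → Hale → Jorvik at 30 min.
So from Brook the first move is to Marden.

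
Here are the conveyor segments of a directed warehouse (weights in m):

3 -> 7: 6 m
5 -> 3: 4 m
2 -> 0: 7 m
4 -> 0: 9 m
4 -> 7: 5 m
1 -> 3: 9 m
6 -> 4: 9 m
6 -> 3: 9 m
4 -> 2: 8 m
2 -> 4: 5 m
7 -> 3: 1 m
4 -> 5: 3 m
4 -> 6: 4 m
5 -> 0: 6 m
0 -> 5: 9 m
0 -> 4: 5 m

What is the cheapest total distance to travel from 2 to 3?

Compare a few routes:
2 - 4 - 7 - 3: 5+5+1 = 11
2 - 4 - 5 - 3: 5+3+4 = 12
The minimum is 11 m via 2 - 4 - 7 - 3.

11 m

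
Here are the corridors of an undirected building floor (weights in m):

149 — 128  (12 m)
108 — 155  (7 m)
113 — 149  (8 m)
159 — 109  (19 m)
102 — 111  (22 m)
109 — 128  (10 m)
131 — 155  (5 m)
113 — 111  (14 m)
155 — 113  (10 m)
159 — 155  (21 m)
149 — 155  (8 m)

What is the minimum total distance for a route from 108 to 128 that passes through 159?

57 m

Shortest 108→159: 108–155–159 = 28
Shortest 159→128: 159–109–128 = 29
Total via 159: 28 + 29 = 57 m.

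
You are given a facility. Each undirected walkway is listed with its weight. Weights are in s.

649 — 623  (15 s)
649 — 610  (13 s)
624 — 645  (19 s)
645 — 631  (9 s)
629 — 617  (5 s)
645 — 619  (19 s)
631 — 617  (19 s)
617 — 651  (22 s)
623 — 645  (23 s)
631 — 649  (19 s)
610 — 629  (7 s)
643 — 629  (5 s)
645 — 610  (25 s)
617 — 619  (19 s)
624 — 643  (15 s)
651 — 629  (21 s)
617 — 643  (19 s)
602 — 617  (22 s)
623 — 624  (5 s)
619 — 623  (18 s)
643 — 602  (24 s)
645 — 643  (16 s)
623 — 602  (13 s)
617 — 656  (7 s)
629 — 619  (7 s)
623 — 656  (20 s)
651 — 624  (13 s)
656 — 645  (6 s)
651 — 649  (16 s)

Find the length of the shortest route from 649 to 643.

25 s

Settle nodes by increasing distance from 649:
649: 0
610: 13  (via 649)
623: 15  (via 649)
651: 16  (via 649)
631: 19  (via 649)
624: 20  (via 623)
629: 20  (via 610)
643: 25  (via 629)
Shortest route: 649–610–629–643 = 25 s.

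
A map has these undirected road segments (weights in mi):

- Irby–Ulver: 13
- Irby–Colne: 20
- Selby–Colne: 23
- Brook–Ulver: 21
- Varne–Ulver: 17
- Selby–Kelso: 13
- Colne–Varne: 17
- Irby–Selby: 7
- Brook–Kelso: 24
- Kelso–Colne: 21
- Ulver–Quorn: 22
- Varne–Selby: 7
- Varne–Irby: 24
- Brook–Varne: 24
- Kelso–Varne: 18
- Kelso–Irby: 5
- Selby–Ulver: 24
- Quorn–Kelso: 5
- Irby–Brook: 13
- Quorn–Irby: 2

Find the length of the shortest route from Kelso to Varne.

18 mi

Settle nodes by increasing distance from Kelso:
Kelso: 0
Irby: 5  (via Kelso)
Quorn: 5  (via Kelso)
Selby: 12  (via Irby)
Ulver: 18  (via Irby)
Varne: 18  (via Kelso)
Shortest route: Kelso → Varne = 18 mi.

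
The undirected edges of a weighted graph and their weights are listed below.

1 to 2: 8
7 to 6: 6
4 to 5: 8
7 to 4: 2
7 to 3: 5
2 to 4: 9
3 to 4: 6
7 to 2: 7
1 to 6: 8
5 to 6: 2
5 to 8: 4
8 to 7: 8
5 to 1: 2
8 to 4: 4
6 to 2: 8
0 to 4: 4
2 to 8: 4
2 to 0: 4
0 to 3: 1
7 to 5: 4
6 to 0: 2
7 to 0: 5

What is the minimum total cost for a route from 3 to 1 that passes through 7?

11

Shortest 3→7: 3–7 = 5
Best 7 to 1: 7–5–1 costing 6
Total via 7: 5 + 6 = 11.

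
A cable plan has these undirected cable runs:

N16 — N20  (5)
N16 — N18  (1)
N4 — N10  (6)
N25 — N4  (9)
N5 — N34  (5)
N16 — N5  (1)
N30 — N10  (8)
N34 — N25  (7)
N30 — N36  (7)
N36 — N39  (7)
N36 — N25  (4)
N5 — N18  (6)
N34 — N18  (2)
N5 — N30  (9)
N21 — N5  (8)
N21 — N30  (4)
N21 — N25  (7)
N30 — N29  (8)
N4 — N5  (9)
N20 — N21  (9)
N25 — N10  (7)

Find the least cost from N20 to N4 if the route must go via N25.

24

Best N20 to N25: N20 → N16 → N18 → N34 → N25 costing 15
Shortest N25→N4: N25 → N4 = 9
Total via N25: 15 + 9 = 24.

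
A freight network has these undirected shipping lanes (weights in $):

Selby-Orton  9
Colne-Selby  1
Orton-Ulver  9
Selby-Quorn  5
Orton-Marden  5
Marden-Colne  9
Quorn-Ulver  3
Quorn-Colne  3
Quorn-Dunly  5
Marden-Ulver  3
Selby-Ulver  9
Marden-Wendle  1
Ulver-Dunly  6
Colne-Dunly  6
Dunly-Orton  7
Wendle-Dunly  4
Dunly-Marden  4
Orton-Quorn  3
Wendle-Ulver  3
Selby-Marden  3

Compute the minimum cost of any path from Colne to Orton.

Settle nodes by increasing distance from Colne:
Colne: 0
Selby: 1  (via Colne)
Quorn: 3  (via Colne)
Marden: 4  (via Selby)
Wendle: 5  (via Marden)
Ulver: 6  (via Quorn)
Orton: 6  (via Quorn)
Shortest route: Colne–Quorn–Orton = $6.

$6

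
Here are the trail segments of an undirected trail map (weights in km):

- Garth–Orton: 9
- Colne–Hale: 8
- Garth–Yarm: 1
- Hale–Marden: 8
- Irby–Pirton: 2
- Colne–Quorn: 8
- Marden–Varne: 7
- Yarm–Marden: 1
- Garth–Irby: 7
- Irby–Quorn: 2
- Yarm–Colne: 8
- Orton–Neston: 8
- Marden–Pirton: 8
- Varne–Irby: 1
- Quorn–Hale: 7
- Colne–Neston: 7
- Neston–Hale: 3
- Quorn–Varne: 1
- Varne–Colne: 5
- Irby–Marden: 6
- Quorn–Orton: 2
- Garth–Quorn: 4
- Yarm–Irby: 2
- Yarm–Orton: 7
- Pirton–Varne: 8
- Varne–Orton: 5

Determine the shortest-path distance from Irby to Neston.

12 km

Shortest distances from Irby:
Irby: 0
Varne: 1  (via Irby)
Quorn: 2  (via Irby)
Yarm: 2  (via Irby)
Pirton: 2  (via Irby)
Marden: 3  (via Yarm)
Garth: 3  (via Yarm)
Orton: 4  (via Quorn)
Colne: 6  (via Varne)
Hale: 9  (via Quorn)
Neston: 12  (via Orton)
Shortest route: Irby → Quorn → Orton → Neston = 12 km.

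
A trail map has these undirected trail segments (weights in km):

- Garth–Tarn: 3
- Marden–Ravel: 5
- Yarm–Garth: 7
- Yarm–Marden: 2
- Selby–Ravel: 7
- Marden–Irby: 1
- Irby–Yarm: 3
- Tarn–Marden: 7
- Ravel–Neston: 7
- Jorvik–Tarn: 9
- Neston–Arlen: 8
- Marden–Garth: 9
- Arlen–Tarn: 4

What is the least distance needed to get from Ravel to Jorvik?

21 km

Candidate routes:
Ravel–Marden–Tarn–Jorvik: 5+7+9 = 21
Ravel–Marden–Yarm–Garth–Tarn–Jorvik: 5+2+7+3+9 = 26
Cheapest is Ravel–Marden–Tarn–Jorvik at 21 km.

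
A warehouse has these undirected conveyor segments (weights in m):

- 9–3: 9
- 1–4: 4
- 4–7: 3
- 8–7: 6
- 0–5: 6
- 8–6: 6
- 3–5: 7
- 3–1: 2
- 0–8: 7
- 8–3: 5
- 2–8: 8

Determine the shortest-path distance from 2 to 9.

Candidate routes:
2 → 8 → 7 → 4 → 1 → 3 → 9: 8+6+3+4+2+9 = 32
2 → 8 → 3 → 9: 8+5+9 = 22
The minimum is 22 m via 2 → 8 → 3 → 9.

22 m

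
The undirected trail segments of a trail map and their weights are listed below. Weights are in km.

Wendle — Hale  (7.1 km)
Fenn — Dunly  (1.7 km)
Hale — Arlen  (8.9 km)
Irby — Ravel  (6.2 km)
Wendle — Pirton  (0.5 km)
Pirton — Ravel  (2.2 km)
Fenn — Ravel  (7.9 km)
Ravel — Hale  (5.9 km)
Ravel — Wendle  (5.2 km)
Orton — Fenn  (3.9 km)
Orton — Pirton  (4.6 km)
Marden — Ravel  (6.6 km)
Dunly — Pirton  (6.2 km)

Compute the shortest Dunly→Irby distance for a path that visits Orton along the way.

18.6 km

Best Dunly to Orton: Dunly → Fenn → Orton costing 5.6
Shortest Orton→Irby: Orton → Pirton → Ravel → Irby = 13
Total via Orton: 5.6 + 13 = 18.6 km.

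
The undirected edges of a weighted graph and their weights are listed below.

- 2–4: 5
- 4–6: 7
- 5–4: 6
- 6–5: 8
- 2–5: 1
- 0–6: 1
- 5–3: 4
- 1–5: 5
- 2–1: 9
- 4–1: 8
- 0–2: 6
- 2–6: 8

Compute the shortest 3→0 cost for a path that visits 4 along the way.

Best 3 to 4: 3–5–4 costing 10
Shortest 4→0: 4–6–0 = 8
Total via 4: 10 + 8 = 18.

18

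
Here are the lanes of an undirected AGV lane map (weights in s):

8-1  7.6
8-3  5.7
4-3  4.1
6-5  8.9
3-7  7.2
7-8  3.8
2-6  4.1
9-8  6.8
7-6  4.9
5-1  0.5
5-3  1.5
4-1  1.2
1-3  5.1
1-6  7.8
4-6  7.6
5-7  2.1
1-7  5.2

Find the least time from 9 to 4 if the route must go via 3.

15.7 s

Best 9 to 3: 9–8–3 costing 12.5
Shortest 3→4: 3–5–1–4 = 3.2
Total via 3: 12.5 + 3.2 = 15.7 s.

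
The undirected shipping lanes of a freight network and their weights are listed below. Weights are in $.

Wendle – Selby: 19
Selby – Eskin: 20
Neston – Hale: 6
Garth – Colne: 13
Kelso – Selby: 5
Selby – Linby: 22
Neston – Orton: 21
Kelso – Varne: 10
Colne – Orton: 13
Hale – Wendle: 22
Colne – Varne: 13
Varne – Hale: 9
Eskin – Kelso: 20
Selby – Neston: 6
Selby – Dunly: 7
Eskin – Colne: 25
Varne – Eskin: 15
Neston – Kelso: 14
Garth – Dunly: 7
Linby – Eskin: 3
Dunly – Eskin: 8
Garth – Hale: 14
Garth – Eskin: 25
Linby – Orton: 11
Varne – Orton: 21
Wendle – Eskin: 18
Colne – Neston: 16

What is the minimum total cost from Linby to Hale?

Compare a few routes:
Linby–Selby–Neston–Hale: 22+6+6 = 34
Linby–Eskin–Varne–Hale: 3+15+9 = 27
Linby–Eskin–Dunly–Selby–Neston–Hale: 3+8+7+6+6 = 30
Linby–Eskin–Dunly–Garth–Hale: 3+8+7+14 = 32
Cheapest is Linby–Eskin–Varne–Hale at $27.

$27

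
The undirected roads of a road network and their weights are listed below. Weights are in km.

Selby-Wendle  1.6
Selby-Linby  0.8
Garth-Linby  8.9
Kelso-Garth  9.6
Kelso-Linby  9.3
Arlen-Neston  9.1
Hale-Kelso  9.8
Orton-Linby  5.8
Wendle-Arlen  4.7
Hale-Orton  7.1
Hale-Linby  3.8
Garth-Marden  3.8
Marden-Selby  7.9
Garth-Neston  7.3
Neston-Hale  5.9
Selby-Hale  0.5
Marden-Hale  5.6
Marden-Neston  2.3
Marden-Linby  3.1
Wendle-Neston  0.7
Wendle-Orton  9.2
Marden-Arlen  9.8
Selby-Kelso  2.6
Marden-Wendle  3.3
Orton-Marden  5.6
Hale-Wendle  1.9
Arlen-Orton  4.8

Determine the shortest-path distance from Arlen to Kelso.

8.9 km

Enumerating some paths:
Arlen → Wendle → Selby → Kelso: 4.7+1.6+2.6 = 8.9
Arlen → Wendle → Hale → Selby → Kelso: 4.7+1.9+0.5+2.6 = 9.7
The minimum is 8.9 km via Arlen → Wendle → Selby → Kelso.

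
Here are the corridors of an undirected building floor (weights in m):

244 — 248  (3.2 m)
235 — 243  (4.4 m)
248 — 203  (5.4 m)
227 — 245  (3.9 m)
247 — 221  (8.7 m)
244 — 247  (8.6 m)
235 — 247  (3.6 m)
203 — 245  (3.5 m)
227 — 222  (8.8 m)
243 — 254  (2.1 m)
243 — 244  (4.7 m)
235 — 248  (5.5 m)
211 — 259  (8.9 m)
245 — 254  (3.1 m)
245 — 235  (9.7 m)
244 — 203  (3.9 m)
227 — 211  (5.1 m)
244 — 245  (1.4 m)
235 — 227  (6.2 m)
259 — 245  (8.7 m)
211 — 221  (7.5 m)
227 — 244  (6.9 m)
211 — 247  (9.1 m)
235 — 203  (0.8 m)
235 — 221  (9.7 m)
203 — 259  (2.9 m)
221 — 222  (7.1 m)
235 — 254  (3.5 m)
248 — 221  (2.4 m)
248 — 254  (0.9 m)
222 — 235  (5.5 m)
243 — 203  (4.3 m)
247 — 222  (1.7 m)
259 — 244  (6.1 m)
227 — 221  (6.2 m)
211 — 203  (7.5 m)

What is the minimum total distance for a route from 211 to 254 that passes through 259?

16.1 m

Shortest 211→259: 211–259 = 8.9
Shortest 259→254: 259–203–235–254 = 7.2
Total via 259: 8.9 + 7.2 = 16.1 m.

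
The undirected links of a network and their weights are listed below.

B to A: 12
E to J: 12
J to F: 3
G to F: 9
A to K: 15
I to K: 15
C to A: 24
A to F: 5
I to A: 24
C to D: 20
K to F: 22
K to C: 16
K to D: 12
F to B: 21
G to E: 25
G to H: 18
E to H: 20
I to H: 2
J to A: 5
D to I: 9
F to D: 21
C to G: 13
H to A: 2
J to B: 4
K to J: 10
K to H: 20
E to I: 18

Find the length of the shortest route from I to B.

13

Running Dijkstra from I:
I: 0
H: 2  (via I)
A: 4  (via H)
D: 9  (via I)
F: 9  (via A)
J: 9  (via A)
B: 13  (via J)
Shortest route: I–H–A–J–B = 13.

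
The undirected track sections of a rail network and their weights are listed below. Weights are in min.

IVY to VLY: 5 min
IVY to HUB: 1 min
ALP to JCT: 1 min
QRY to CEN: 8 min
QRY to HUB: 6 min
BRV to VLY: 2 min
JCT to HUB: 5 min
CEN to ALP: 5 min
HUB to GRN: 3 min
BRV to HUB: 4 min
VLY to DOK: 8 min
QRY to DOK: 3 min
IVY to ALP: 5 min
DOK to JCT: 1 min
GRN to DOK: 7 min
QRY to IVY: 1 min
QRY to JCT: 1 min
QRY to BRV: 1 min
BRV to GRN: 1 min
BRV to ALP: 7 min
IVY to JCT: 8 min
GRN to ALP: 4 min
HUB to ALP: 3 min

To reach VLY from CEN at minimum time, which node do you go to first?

ALP

Enumerating some paths:
CEN → QRY → BRV → VLY: 8+1+2 = 11
CEN → ALP → JCT → QRY → BRV → VLY: 5+1+1+1+2 = 10
CEN → ALP → GRN → BRV → VLY: 5+4+1+2 = 12
The minimum is 10 min via CEN → ALP → JCT → QRY → BRV → VLY.
So from CEN the first move is to ALP.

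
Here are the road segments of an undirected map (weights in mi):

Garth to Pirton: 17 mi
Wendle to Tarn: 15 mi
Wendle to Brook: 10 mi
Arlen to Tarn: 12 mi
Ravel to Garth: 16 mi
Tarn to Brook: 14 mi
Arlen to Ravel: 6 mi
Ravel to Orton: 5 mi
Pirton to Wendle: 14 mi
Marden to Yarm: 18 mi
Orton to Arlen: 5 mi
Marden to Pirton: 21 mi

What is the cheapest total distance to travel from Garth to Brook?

Compare a few routes:
Garth → Pirton → Wendle → Brook: 17+14+10 = 41
Garth → Ravel → Orton → Arlen → Tarn → Brook: 16+5+5+12+14 = 52
Garth → Ravel → Arlen → Tarn → Wendle → Brook: 16+6+12+15+10 = 59
Garth → Ravel → Arlen → Tarn → Brook: 16+6+12+14 = 48
Cheapest is Garth → Pirton → Wendle → Brook at 41 mi.

41 mi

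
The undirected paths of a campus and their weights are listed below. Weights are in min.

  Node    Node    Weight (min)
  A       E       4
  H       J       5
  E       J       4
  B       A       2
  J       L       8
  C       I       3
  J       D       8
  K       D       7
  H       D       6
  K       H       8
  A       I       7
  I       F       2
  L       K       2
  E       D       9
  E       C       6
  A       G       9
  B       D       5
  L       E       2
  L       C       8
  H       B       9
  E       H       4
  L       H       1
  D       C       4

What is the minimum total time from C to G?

19 min

Compare a few routes:
C–D–B–A–G: 4+5+2+9 = 20
C–L–E–A–G: 8+2+4+9 = 23
C–D–E–A–G: 4+9+4+9 = 26
C–I–A–G: 3+7+9 = 19
The minimum is 19 min via C–I–A–G.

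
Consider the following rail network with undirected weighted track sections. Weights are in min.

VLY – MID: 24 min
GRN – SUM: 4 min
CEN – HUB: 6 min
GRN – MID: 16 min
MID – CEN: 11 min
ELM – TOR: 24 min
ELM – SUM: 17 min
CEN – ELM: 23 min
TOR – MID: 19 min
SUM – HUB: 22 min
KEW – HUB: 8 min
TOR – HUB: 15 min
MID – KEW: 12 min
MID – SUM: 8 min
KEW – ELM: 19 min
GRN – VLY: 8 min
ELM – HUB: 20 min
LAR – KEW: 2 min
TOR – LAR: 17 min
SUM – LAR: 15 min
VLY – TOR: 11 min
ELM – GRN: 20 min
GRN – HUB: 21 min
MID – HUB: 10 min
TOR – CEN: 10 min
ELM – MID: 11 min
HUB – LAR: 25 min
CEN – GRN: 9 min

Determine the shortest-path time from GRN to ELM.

Enumerating some paths:
GRN → MID → ELM: 16+11 = 27
GRN → SUM → ELM: 4+17 = 21
GRN → ELM: 20 = 20
GRN → SUM → MID → ELM: 4+8+11 = 23
The minimum is 20 min via GRN → ELM.

20 min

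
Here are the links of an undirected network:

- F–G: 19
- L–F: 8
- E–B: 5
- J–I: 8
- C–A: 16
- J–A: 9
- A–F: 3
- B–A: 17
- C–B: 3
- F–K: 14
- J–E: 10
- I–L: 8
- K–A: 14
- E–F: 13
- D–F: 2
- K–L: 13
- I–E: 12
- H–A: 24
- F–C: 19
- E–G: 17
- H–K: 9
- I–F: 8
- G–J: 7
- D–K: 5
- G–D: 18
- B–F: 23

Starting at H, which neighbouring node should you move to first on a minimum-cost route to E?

Enumerating some paths:
H → K → D → F → E: 9+5+2+13 = 29
H → K → D → F → I → E: 9+5+2+8+12 = 36
H → K → D → F → A → J → E: 9+5+2+3+9+10 = 38
H → K → F → E: 9+14+13 = 36
The minimum is 29 via H → K → D → F → E.
So from H the first move is to K.

K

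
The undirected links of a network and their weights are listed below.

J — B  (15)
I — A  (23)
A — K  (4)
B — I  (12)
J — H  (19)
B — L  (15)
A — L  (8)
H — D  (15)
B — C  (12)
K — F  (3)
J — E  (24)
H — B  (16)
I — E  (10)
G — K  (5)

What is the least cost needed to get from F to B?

Shortest distances from F:
F: 0
K: 3  (via F)
A: 7  (via K)
G: 8  (via K)
L: 15  (via A)
B: 30  (via L)
Shortest route: F → K → A → L → B = 30.

30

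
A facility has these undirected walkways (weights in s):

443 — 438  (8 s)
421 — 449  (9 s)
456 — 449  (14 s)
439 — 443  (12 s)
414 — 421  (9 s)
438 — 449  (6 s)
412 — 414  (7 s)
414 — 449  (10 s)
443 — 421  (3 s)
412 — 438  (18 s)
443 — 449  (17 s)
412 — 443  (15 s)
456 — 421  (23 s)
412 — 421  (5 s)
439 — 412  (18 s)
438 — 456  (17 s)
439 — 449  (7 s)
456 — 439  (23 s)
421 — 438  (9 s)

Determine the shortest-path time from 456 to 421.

Running Dijkstra from 456:
456: 0
449: 14  (via 456)
438: 17  (via 456)
439: 21  (via 449)
421: 23  (via 456)
Shortest route: 456 → 421 = 23 s.

23 s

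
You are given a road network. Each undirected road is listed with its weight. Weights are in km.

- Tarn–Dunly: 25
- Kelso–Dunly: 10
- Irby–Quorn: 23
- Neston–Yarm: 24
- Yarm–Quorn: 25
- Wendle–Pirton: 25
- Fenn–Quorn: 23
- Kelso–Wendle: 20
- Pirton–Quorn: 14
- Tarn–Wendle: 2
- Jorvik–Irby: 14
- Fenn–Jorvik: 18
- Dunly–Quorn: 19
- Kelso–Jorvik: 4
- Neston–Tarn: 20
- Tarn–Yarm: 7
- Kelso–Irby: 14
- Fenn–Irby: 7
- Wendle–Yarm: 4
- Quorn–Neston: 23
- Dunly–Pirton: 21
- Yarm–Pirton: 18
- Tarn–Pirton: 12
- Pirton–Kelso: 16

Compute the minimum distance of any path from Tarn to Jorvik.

26 km

Enumerating some paths:
Tarn - Pirton - Kelso - Jorvik: 12+16+4 = 32
Tarn - Wendle - Kelso - Jorvik: 2+20+4 = 26
Cheapest is Tarn - Wendle - Kelso - Jorvik at 26 km.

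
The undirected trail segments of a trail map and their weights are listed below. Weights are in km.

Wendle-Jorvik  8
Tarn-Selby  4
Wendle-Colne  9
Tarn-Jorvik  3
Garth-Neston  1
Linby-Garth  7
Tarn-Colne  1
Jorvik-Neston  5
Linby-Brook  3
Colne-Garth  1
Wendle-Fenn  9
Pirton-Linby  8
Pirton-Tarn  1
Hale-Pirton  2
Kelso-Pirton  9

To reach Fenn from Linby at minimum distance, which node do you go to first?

Enumerating some paths:
Linby → Garth → Colne → Wendle → Fenn: 7+1+9+9 = 26
Linby → Garth → Colne → Tarn → Jorvik → Wendle → Fenn: 7+1+1+3+8+9 = 29
Linby → Pirton → Tarn → Colne → Wendle → Fenn: 8+1+1+9+9 = 28
The minimum is 26 km via Linby → Garth → Colne → Wendle → Fenn.
So from Linby the first move is to Garth.

Garth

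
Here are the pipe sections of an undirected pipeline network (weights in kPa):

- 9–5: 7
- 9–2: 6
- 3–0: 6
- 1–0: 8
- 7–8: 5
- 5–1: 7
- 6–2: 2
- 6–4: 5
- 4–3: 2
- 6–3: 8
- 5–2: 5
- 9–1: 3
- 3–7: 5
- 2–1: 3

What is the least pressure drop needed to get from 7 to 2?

14 kPa

Enumerating some paths:
7–3–6–2: 5+8+2 = 15
7–3–4–6–2: 5+2+5+2 = 14
The minimum is 14 kPa via 7–3–4–6–2.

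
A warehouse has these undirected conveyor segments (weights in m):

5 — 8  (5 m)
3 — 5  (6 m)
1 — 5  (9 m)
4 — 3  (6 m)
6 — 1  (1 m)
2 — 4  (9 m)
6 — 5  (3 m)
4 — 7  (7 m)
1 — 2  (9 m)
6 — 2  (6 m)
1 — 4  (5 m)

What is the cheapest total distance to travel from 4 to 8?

Running Dijkstra from 4:
4: 0
1: 5  (via 4)
3: 6  (via 4)
6: 6  (via 1)
7: 7  (via 4)
2: 9  (via 4)
5: 9  (via 6)
8: 14  (via 5)
Shortest route: 4–1–6–5–8 = 14 m.

14 m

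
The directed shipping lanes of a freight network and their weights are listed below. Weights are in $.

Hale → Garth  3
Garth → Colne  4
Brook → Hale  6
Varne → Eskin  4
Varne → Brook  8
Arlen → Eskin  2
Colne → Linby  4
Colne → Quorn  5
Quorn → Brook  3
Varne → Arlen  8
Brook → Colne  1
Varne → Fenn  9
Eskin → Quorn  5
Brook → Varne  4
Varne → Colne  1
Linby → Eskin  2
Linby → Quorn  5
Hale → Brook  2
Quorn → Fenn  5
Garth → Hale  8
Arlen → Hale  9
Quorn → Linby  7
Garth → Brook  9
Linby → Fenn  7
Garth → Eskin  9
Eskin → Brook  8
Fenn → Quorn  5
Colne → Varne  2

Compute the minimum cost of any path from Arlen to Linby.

Running Dijkstra from Arlen:
Arlen: 0
Eskin: 2  (via Arlen)
Quorn: 7  (via Eskin)
Hale: 9  (via Arlen)
Brook: 10  (via Eskin)
Colne: 11  (via Brook)
Garth: 12  (via Hale)
Fenn: 12  (via Quorn)
Varne: 13  (via Colne)
Linby: 14  (via Quorn)
Shortest route: Arlen–Eskin–Quorn–Linby = $14.

$14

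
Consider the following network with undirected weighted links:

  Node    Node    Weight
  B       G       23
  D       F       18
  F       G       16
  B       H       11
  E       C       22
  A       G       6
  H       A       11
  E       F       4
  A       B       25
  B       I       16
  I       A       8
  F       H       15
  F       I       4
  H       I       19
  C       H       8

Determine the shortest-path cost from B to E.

24

Candidate routes:
B → H → A → I → F → E: 11+11+8+4+4 = 38
B → H → I → F → E: 11+19+4+4 = 38
B → I → F → E: 16+4+4 = 24
B → H → F → E: 11+15+4 = 30
The minimum is 24 via B → I → F → E.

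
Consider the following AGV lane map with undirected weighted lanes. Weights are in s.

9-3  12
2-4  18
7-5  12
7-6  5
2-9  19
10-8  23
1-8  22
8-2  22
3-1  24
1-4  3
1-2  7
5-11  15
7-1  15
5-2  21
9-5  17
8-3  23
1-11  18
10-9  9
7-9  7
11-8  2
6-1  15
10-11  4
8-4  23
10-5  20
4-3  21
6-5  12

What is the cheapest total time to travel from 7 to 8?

Running Dijkstra from 7:
7: 0
6: 5  (via 7)
9: 7  (via 7)
5: 12  (via 7)
1: 15  (via 7)
10: 16  (via 9)
4: 18  (via 1)
3: 19  (via 9)
11: 20  (via 10)
2: 22  (via 1)
8: 22  (via 11)
Shortest route: 7–9–10–11–8 = 22 s.

22 s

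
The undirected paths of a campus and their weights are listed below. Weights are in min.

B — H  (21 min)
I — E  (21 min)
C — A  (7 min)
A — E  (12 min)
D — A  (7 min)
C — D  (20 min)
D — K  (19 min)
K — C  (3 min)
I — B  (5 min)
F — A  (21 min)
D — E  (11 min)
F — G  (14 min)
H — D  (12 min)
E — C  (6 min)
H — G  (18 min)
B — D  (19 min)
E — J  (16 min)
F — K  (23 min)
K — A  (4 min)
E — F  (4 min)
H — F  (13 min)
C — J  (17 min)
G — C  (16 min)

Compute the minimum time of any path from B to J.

42 min

Shortest distances from B:
B: 0
I: 5  (via B)
D: 19  (via B)
H: 21  (via B)
A: 26  (via D)
E: 26  (via I)
F: 30  (via E)
K: 30  (via A)
C: 32  (via E)
G: 39  (via H)
J: 42  (via E)
Shortest route: B–I–E–J = 42 min.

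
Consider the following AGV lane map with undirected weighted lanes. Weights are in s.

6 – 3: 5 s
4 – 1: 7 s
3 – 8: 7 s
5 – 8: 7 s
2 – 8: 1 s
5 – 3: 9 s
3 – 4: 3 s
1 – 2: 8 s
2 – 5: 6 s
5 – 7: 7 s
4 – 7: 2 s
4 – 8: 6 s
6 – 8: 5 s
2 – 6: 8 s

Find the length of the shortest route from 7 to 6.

Shortest distances from 7:
7: 0
4: 2  (via 7)
3: 5  (via 4)
5: 7  (via 7)
8: 8  (via 4)
1: 9  (via 4)
2: 9  (via 8)
6: 10  (via 3)
Shortest route: 7–4–3–6 = 10 s.

10 s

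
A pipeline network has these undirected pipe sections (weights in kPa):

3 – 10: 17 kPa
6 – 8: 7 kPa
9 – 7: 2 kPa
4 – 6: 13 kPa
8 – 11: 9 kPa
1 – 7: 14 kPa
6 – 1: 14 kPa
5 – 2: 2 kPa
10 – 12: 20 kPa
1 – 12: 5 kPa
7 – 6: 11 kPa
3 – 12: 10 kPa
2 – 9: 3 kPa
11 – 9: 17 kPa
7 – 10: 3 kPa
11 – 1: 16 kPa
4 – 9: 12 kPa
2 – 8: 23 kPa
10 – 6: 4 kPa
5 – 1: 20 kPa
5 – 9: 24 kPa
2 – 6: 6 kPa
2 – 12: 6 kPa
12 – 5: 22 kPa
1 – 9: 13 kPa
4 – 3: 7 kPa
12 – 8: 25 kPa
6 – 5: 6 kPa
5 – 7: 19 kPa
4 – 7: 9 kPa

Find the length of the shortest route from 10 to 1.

Shortest distances from 10:
10: 0
7: 3  (via 10)
6: 4  (via 10)
9: 5  (via 7)
2: 8  (via 9)
5: 10  (via 6)
8: 11  (via 6)
4: 12  (via 7)
12: 14  (via 2)
1: 17  (via 7)
Shortest route: 10 → 7 → 1 = 17 kPa.

17 kPa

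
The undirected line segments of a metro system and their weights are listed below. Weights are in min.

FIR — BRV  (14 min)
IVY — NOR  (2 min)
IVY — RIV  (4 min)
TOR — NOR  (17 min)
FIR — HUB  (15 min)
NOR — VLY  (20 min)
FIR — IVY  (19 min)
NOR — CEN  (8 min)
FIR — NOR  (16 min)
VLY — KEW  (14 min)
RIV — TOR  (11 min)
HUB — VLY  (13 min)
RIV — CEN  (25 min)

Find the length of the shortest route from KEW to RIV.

40 min

Compare a few routes:
KEW–VLY–HUB–FIR–NOR–IVY–RIV: 14+13+15+16+2+4 = 64
KEW–VLY–NOR–IVY–RIV: 14+20+2+4 = 40
KEW–VLY–NOR–TOR–RIV: 14+20+17+11 = 62
Cheapest is KEW–VLY–NOR–IVY–RIV at 40 min.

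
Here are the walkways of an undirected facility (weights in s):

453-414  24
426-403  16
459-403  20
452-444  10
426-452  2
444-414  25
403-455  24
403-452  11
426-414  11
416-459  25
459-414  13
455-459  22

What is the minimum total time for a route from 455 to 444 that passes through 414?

Best 455 to 414: 455 → 459 → 414 costing 35
Best 414 to 444: 414 → 426 → 452 → 444 costing 23
Total via 414: 35 + 23 = 58 s.

58 s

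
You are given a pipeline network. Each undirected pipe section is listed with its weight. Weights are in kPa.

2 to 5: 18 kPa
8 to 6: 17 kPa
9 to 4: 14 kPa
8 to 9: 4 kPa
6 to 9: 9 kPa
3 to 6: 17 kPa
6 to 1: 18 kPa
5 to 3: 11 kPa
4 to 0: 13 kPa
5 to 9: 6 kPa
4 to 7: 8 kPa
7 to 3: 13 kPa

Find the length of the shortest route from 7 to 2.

Running Dijkstra from 7:
7: 0
4: 8  (via 7)
3: 13  (via 7)
0: 21  (via 4)
9: 22  (via 4)
5: 24  (via 3)
8: 26  (via 9)
6: 30  (via 3)
2: 42  (via 5)
Shortest route: 7 → 3 → 5 → 2 = 42 kPa.

42 kPa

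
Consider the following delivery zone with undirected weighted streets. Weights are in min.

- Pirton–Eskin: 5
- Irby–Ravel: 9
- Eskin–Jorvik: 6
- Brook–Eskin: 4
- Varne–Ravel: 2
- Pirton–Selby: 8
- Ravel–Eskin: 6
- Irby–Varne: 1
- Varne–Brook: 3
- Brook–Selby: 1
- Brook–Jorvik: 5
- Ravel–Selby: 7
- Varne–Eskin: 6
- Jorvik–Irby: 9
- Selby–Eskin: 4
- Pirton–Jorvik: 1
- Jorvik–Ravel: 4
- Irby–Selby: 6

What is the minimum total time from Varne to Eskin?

Enumerating some paths:
Varne → Eskin: 6 = 6
Varne → Brook → Eskin: 3+4 = 7
Cheapest is Varne → Eskin at 6 min.

6 min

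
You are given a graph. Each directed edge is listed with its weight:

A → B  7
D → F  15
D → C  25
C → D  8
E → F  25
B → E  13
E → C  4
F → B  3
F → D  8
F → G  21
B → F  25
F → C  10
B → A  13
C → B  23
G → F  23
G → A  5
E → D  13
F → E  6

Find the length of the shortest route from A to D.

32

Enumerating some paths:
A → B → F → D: 7+25+8 = 40
A → B → E → D: 7+13+13 = 33
A → B → E → C → D: 7+13+4+8 = 32
The minimum is 32 via A → B → E → C → D.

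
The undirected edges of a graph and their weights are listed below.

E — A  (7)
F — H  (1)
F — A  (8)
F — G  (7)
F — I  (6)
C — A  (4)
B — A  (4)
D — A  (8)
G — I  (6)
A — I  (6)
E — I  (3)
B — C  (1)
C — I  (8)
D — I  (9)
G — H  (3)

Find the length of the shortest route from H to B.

13

Settle nodes by increasing distance from H:
H: 0
F: 1  (via H)
G: 3  (via H)
I: 7  (via F)
A: 9  (via F)
E: 10  (via I)
B: 13  (via A)
Shortest route: H–F–A–B = 13.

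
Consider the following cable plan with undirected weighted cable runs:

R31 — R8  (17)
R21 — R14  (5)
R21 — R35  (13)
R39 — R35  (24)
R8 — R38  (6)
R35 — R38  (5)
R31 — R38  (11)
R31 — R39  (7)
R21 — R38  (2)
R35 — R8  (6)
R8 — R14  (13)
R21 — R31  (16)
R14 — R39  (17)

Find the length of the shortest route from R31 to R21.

13

Settle nodes by increasing distance from R31:
R31: 0
R39: 7  (via R31)
R38: 11  (via R31)
R21: 13  (via R38)
Shortest route: R31–R38–R21 = 13.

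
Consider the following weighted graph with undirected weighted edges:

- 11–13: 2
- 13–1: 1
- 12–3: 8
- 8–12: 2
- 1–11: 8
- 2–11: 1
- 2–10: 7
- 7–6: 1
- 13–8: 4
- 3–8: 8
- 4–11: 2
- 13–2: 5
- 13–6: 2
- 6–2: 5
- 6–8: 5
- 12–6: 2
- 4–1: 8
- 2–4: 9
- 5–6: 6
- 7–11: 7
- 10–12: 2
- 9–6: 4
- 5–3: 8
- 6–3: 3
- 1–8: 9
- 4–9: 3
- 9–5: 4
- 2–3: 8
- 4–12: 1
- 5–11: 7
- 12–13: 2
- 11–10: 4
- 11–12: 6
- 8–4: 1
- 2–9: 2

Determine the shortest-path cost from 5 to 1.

9

Candidate routes:
5–9–2–11–13–1: 4+2+1+2+1 = 10
5–6–13–1: 6+2+1 = 9
Cheapest is 5–6–13–1 at 9.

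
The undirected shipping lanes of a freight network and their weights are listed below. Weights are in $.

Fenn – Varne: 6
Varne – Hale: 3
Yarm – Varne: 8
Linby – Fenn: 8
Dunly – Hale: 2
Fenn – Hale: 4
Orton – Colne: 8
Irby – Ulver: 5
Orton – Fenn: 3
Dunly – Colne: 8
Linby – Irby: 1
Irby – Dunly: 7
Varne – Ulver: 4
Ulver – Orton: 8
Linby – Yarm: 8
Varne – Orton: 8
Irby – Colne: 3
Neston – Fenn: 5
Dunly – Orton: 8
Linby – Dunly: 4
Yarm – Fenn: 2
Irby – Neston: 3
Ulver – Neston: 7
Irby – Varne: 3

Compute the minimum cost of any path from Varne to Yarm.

$8

Candidate routes:
Varne–Yarm: 8 = 8
Varne–Hale–Fenn–Yarm: 3+4+2 = 9
Varne–Irby–Linby–Yarm: 3+1+8 = 12
The minimum is $8 via Varne–Yarm.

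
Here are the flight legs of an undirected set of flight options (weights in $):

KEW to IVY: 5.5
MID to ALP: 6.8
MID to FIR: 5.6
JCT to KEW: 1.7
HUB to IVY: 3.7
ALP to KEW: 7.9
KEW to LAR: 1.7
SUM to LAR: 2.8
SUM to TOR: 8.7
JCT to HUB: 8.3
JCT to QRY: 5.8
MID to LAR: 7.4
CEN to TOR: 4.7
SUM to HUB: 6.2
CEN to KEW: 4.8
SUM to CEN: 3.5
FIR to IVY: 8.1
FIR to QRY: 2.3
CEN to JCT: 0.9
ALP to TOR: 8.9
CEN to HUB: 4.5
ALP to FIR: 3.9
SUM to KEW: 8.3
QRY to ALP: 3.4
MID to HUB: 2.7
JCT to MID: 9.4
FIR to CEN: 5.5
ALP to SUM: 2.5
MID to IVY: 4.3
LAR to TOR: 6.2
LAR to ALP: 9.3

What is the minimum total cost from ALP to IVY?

Enumerating some paths:
ALP–SUM–HUB–IVY: 2.5+6.2+3.7 = 12.4
ALP–FIR–IVY: 3.9+8.1 = 12
ALP–MID–IVY: 6.8+4.3 = 11.1
The minimum is $11.1 via ALP–MID–IVY.

$11.1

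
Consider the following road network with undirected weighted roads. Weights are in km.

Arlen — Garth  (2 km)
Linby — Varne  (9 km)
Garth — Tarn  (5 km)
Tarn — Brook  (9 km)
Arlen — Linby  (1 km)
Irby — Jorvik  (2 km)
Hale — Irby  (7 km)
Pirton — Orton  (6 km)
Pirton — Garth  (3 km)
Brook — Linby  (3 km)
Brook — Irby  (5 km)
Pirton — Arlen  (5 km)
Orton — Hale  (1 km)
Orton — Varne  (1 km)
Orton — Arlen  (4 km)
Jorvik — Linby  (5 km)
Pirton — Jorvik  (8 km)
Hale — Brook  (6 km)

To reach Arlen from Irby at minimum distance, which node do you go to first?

Jorvik

Enumerating some paths:
Irby - Jorvik - Linby - Arlen: 2+5+1 = 8
Irby - Jorvik - Pirton - Arlen: 2+8+5 = 15
Irby - Hale - Orton - Arlen: 7+1+4 = 12
Irby - Brook - Linby - Arlen: 5+3+1 = 9
Cheapest is Irby - Jorvik - Linby - Arlen at 8 km.
So from Irby the first move is to Jorvik.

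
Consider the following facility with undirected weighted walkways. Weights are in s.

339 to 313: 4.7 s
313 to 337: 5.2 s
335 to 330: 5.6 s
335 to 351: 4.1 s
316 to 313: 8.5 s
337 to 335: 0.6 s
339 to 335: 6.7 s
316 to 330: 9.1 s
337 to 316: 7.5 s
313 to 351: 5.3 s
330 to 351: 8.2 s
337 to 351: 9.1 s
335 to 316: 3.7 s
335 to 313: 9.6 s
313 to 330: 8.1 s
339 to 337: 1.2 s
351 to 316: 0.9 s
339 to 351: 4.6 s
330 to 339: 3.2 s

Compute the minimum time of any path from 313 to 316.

Shortest distances from 313:
313: 0
339: 4.7  (via 313)
337: 5.2  (via 313)
351: 5.3  (via 313)
335: 5.8  (via 337)
316: 6.2  (via 351)
Shortest route: 313–351–316 = 6.2 s.

6.2 s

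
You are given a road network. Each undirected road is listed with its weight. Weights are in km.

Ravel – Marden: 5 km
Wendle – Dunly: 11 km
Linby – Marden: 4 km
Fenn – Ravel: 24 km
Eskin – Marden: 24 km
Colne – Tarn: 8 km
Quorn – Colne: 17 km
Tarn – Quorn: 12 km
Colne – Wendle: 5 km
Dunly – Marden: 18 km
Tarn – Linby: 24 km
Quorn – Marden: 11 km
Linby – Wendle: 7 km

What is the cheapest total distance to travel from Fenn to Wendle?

40 km

Compare a few routes:
Fenn–Ravel–Marden–Dunly–Wendle: 24+5+18+11 = 58
Fenn–Ravel–Marden–Linby–Wendle: 24+5+4+7 = 40
The minimum is 40 km via Fenn–Ravel–Marden–Linby–Wendle.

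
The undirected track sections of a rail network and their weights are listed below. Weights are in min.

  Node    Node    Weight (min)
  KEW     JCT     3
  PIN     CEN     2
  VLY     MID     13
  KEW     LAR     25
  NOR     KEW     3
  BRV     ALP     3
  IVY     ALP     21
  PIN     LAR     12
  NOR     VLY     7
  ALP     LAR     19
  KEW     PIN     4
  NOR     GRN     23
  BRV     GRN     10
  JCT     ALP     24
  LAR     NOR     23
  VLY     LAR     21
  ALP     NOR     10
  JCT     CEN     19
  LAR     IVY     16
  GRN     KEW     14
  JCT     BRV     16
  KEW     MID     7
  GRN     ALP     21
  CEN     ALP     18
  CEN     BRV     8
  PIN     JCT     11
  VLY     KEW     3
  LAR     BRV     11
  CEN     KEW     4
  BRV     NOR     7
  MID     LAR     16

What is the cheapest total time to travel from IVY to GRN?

34 min

Shortest distances from IVY:
IVY: 0
LAR: 16  (via IVY)
ALP: 21  (via IVY)
BRV: 24  (via ALP)
PIN: 28  (via LAR)
CEN: 30  (via PIN)
NOR: 31  (via ALP)
MID: 32  (via LAR)
KEW: 32  (via PIN)
GRN: 34  (via BRV)
Shortest route: IVY–ALP–BRV–GRN = 34 min.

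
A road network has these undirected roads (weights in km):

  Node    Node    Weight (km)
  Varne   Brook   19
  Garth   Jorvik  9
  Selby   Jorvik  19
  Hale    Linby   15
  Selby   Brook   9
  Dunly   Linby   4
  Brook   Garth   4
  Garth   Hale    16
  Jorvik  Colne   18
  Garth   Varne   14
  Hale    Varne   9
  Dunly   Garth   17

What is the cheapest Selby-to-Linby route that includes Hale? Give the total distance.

44 km

Best Selby to Hale: Selby → Brook → Garth → Hale costing 29
Shortest Hale→Linby: Hale → Linby = 15
Total via Hale: 29 + 15 = 44 km.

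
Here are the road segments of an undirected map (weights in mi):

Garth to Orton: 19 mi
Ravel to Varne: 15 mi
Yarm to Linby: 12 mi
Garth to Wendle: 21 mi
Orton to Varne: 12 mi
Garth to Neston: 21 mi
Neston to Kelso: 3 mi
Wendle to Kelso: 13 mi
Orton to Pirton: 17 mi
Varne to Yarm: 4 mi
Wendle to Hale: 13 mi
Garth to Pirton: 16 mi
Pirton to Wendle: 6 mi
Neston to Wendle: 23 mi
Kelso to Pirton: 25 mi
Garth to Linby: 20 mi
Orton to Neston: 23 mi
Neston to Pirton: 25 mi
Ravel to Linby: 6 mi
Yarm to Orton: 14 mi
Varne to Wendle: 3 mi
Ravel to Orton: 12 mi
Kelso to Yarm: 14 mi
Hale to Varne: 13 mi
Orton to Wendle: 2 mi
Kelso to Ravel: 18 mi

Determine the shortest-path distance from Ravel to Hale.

Compare a few routes:
Ravel - Varne - Hale: 15+13 = 28
Ravel - Orton - Wendle - Hale: 12+2+13 = 27
The minimum is 27 mi via Ravel - Orton - Wendle - Hale.

27 mi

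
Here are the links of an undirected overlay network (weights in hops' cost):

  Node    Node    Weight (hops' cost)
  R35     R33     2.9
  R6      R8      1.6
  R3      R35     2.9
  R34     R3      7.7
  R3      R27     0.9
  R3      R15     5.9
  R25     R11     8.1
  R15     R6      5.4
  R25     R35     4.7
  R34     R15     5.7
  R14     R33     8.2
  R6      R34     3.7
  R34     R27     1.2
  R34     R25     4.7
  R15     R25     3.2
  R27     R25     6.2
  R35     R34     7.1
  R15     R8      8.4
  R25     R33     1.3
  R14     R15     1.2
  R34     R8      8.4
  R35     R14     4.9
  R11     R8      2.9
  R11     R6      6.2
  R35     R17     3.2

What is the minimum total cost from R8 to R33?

Compare a few routes:
R8 - R6 - R15 - R25 - R33: 1.6+5.4+3.2+1.3 = 11.5
R8 - R11 - R25 - R33: 2.9+8.1+1.3 = 12.3
R8 - R6 - R34 - R25 - R33: 1.6+3.7+4.7+1.3 = 11.3
Cheapest is R8 - R6 - R34 - R25 - R33 at 11.3 hops' cost.

11.3 hops' cost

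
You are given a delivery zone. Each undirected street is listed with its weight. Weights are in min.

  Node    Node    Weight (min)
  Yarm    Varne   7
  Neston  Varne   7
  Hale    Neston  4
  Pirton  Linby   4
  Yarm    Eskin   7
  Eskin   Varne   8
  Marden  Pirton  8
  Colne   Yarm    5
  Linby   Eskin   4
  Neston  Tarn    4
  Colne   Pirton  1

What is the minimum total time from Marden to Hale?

32 min

Enumerating some paths:
Marden - Pirton - Colne - Yarm - Eskin - Varne - Neston - Hale: 8+1+5+7+8+7+4 = 40
Marden - Pirton - Colne - Yarm - Varne - Neston - Hale: 8+1+5+7+7+4 = 32
Marden - Pirton - Linby - Eskin - Varne - Neston - Hale: 8+4+4+8+7+4 = 35
The minimum is 32 min via Marden - Pirton - Colne - Yarm - Varne - Neston - Hale.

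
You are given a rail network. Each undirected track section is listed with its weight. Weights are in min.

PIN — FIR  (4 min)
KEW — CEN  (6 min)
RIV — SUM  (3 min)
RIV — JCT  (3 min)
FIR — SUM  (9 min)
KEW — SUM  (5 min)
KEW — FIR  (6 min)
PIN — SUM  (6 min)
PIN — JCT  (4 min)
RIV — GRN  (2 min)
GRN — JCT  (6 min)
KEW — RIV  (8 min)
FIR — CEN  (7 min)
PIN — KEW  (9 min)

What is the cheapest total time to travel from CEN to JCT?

15 min

Enumerating some paths:
CEN → FIR → PIN → JCT: 7+4+4 = 15
CEN → KEW → SUM → RIV → JCT: 6+5+3+3 = 17
The minimum is 15 min via CEN → FIR → PIN → JCT.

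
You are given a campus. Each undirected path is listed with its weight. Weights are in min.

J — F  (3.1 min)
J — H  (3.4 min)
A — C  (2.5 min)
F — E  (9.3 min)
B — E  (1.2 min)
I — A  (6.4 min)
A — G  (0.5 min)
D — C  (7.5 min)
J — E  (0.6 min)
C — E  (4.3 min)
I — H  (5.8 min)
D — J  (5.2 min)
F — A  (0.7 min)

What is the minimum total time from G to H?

7.7 min

Candidate routes:
G–A–C–E–J–H: 0.5+2.5+4.3+0.6+3.4 = 11.3
G–A–F–J–H: 0.5+0.7+3.1+3.4 = 7.7
G–A–I–H: 0.5+6.4+5.8 = 12.7
Cheapest is G–A–F–J–H at 7.7 min.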